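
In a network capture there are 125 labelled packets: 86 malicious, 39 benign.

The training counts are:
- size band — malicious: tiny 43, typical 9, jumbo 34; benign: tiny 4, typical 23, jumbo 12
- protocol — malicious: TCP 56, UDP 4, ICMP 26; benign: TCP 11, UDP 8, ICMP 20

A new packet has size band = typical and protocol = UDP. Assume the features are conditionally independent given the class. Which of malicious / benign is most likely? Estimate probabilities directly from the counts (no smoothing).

benign

malicious: (86/125) × (9/86) × (4/86) ≈ 0.00334884
benign: (39/125) × (23/39) × (8/39) ≈ 0.0377436
Highest score → benign.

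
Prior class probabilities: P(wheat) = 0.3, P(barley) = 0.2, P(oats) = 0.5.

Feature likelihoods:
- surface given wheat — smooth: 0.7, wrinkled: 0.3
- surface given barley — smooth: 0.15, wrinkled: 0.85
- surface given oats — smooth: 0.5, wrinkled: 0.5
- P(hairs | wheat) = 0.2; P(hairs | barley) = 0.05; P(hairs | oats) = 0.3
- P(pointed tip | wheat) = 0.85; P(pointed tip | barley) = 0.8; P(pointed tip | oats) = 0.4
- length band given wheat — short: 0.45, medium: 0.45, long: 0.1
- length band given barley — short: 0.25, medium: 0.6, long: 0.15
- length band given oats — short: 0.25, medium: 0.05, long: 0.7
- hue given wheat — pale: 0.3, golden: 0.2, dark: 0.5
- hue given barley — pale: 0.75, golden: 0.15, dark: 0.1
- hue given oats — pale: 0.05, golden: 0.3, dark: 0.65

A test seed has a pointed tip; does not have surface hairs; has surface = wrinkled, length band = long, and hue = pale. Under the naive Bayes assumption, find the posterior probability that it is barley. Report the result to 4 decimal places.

0.7723

wheat: 0.3 × 0.3 × (1−0.2) × 0.85 × 0.1 × 0.3 = 0.001836
barley: 0.2 × 0.85 × (1−0.05) × 0.8 × 0.15 × 0.75 = 0.014535
oats: 0.5 × 0.5 × (1−0.3) × 0.4 × 0.7 × 0.05 = 0.00245
P(barley | x) = 0.014535 / 0.018821 ≈ 0.7723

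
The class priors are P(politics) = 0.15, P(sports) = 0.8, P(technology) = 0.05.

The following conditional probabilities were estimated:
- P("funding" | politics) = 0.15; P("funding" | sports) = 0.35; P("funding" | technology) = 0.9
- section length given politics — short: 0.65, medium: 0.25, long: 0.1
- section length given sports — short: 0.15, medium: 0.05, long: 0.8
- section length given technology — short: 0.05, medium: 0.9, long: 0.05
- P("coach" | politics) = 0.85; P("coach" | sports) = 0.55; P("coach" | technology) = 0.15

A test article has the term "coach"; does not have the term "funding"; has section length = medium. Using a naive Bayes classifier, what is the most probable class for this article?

politics

politics: 0.15 × (1−0.15) × 0.25 × 0.85 = 0.02709375
sports: 0.8 × (1−0.35) × 0.05 × 0.55 = 0.0143
technology: 0.05 × (1−0.9) × 0.9 × 0.15 = 0.000675
Highest score → politics.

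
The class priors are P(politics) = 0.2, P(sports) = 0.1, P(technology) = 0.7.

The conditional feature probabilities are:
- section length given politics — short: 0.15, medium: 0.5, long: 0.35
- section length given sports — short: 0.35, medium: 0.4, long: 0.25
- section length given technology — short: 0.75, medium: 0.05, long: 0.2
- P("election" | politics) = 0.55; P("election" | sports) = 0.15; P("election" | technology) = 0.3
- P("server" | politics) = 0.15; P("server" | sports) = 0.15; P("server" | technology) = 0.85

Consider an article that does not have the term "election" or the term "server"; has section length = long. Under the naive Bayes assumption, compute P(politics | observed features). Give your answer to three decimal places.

politics: 0.2 × 0.35 × (1−0.55) × (1−0.15) = 0.026775
sports: 0.1 × 0.25 × (1−0.15) × (1−0.15) = 0.0180625
technology: 0.7 × 0.2 × (1−0.3) × (1−0.85) = 0.0147
P(politics | x) = 0.026775 / 0.0595375 ≈ 0.450

0.450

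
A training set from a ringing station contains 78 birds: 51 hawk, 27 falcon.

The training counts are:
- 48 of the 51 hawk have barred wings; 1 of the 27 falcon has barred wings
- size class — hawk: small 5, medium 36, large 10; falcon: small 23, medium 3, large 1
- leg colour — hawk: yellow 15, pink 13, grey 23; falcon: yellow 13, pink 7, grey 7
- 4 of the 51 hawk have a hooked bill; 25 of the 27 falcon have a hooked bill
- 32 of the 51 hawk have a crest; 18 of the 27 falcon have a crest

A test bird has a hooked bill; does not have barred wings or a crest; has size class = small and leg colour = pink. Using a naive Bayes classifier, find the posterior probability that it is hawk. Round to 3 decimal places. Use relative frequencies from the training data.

hawk: (51/78) × (3/51) × (5/51) × (13/51) × (4/51) × (19/51) ≈ 0.0000280849
falcon: (27/78) × (26/27) × (23/27) × (7/27) × (25/27) × (9/27) ≈ 0.0227212
P(hawk | x) = 0.0000280849 / 0.0227492849 ≈ 0.001

0.001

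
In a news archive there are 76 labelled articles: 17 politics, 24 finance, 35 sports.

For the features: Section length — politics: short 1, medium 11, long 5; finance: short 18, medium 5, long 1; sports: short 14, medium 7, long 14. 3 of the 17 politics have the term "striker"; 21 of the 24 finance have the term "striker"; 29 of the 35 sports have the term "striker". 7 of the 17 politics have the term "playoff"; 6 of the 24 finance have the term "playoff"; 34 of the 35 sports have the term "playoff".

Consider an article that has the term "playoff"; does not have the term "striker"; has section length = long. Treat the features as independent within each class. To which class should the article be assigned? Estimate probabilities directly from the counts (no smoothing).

politics: (17/76) × (5/17) × (14/17) × (7/17) ≈ 0.0223092
finance: (24/76) × (1/24) × (3/24) × (6/24) ≈ 0.000411184
sports: (35/76) × (14/35) × (6/35) × (34/35) ≈ 0.0306767
Highest score → sports.

sports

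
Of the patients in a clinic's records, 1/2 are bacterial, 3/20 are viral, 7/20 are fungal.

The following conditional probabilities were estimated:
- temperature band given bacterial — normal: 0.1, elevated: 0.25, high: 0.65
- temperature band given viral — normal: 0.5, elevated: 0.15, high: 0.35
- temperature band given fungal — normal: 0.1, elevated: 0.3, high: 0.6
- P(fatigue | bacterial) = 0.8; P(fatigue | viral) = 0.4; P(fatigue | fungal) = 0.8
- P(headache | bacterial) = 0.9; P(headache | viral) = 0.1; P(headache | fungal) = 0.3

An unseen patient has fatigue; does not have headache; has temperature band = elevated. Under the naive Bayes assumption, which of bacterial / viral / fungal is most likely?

fungal

bacterial: 0.5 × 0.25 × 0.8 × (1−0.9) = 0.01
viral: 0.15 × 0.15 × 0.4 × (1−0.1) = 0.0081
fungal: 0.35 × 0.3 × 0.8 × (1−0.3) = 0.0588
Highest score → fungal.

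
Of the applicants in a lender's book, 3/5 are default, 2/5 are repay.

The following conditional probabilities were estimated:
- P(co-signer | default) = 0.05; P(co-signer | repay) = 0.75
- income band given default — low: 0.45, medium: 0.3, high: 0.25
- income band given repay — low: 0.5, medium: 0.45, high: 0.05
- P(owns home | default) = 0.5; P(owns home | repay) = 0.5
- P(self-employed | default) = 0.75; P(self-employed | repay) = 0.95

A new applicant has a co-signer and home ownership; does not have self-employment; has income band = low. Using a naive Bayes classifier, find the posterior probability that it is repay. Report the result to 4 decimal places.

0.6897

default: 0.6 × 0.05 × 0.45 × 0.5 × (1−0.75) = 0.0016875
repay: 0.4 × 0.75 × 0.5 × 0.5 × (1−0.95) = 0.00375
P(repay | x) = 0.00375 / 0.0054375 ≈ 0.6897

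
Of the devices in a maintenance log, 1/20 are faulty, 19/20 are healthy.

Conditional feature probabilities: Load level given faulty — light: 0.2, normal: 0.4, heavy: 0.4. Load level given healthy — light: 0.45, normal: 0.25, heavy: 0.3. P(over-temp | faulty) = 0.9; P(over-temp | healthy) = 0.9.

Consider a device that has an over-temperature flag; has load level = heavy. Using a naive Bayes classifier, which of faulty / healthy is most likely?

faulty: 0.05 × 0.4 × 0.9 = 0.018
healthy: 0.95 × 0.3 × 0.9 = 0.2565
Highest score → healthy.

healthy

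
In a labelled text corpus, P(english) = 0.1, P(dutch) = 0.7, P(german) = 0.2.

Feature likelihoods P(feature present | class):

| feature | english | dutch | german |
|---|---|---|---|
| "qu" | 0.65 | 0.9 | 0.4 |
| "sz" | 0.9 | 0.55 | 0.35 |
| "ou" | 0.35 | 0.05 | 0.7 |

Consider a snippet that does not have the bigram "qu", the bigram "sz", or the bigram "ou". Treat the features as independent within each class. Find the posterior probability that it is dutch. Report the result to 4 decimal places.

english: 0.1 × (1−0.65) × (1−0.9) × (1−0.35) = 0.002275
dutch: 0.7 × (1−0.9) × (1−0.55) × (1−0.05) = 0.029925
german: 0.2 × (1−0.4) × (1−0.35) × (1−0.7) = 0.0234
P(dutch | x) = 0.029925 / 0.0556 ≈ 0.5382

0.5382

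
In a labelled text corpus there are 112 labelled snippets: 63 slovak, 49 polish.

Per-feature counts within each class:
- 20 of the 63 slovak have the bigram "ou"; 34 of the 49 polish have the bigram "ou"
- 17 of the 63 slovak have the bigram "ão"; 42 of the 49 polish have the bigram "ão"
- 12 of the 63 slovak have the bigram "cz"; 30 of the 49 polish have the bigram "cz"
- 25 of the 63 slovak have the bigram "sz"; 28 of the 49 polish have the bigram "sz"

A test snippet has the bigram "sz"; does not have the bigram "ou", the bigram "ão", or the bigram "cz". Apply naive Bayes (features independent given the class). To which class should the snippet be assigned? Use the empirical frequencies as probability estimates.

slovak

slovak: (63/112) × (43/63) × (46/63) × (51/63) × (25/63) ≈ 0.0900527
polish: (49/112) × (15/49) × (7/49) × (19/49) × (28/49) ≈ 0.00423931
Highest score → slovak.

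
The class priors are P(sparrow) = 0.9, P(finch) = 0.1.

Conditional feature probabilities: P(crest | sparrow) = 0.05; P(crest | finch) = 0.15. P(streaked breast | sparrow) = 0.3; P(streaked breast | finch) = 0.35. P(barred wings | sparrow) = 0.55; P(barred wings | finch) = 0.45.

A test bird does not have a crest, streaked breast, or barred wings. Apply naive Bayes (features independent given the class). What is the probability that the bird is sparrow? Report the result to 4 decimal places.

0.8986

sparrow: 0.9 × (1−0.05) × (1−0.3) × (1−0.55) = 0.269325
finch: 0.1 × (1−0.15) × (1−0.35) × (1−0.45) = 0.0303875
P(sparrow | x) = 0.269325 / 0.2997125 ≈ 0.8986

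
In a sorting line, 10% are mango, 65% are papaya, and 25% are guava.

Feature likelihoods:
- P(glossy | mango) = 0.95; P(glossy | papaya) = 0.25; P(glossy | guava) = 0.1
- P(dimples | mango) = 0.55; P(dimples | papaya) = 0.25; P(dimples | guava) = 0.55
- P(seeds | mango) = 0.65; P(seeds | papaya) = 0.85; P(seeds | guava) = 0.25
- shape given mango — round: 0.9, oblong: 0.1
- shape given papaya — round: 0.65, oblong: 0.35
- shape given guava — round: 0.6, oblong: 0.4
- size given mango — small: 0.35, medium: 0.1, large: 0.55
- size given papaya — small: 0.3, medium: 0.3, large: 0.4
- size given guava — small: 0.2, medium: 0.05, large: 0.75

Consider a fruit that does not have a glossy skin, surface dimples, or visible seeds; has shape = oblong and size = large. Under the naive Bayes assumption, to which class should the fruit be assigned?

mango: 0.1 × (1−0.95) × (1−0.55) × (1−0.65) × 0.1 × 0.55 = 0.0000433125
papaya: 0.65 × (1−0.25) × (1−0.25) × (1−0.85) × 0.35 × 0.4 = 0.007678125
guava: 0.25 × (1−0.1) × (1−0.55) × (1−0.25) × 0.4 × 0.75 = 0.02278125
Highest score → guava.

guava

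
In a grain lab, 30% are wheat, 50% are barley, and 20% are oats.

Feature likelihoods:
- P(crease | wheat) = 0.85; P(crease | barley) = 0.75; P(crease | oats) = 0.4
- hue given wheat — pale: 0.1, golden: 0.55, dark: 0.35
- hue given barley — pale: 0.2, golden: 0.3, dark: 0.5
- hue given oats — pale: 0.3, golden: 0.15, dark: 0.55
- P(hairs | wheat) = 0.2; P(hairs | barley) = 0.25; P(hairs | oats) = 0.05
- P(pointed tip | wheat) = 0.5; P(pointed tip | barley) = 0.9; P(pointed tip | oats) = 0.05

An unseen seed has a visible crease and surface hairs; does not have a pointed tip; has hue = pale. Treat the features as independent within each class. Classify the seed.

wheat

wheat: 0.3 × 0.85 × 0.1 × 0.2 × (1−0.5) = 0.00255
barley: 0.5 × 0.75 × 0.2 × 0.25 × (1−0.9) = 0.001875
oats: 0.2 × 0.4 × 0.3 × 0.05 × (1−0.05) = 0.00114
Highest score → wheat.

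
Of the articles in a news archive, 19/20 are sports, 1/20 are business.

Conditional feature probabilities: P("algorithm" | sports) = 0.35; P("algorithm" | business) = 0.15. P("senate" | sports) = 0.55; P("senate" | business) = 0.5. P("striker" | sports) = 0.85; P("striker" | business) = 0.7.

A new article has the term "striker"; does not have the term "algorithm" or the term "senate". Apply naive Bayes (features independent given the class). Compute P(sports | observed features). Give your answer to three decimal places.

sports: 0.95 × (1−0.35) × (1−0.55) × 0.85 = 0.23619375
business: 0.05 × (1−0.15) × (1−0.5) × 0.7 = 0.014875
P(sports | x) = 0.23619375 / 0.25106875 ≈ 0.941

0.941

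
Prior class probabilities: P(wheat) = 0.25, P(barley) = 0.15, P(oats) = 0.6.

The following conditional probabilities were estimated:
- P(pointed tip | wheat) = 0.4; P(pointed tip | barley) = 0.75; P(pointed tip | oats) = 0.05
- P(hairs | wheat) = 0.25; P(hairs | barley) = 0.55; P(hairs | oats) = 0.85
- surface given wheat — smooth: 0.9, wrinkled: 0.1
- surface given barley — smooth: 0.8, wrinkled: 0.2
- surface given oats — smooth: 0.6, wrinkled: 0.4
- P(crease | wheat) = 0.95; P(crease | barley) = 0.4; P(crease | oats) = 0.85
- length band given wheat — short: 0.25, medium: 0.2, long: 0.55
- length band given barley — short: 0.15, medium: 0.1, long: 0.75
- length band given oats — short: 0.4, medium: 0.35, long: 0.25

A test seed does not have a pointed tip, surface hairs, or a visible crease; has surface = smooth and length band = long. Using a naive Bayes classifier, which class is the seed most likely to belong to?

barley

wheat: 0.25 × (1−0.4) × (1−0.25) × 0.9 × (1−0.95) × 0.55 = 0.002784375
barley: 0.15 × (1−0.75) × (1−0.55) × 0.8 × (1−0.4) × 0.75 = 0.006075
oats: 0.6 × (1−0.05) × (1−0.85) × 0.6 × (1−0.85) × 0.25 = 0.00192375
Highest score → barley.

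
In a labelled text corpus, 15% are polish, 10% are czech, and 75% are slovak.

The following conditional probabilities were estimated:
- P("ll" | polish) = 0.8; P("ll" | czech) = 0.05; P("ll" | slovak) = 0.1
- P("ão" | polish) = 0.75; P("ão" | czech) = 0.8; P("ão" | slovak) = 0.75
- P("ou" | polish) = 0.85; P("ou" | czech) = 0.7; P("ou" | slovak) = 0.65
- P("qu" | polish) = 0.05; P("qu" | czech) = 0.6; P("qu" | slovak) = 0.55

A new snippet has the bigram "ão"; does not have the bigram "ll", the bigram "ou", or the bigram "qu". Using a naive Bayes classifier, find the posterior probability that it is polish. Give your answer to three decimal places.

polish: 0.15 × (1−0.8) × 0.75 × (1−0.85) × (1−0.05) = 0.00320625
czech: 0.1 × (1−0.05) × 0.8 × (1−0.7) × (1−0.6) = 0.00912
slovak: 0.75 × (1−0.1) × 0.75 × (1−0.65) × (1−0.55) = 0.079734375
P(polish | x) = 0.00320625 / 0.092060625 ≈ 0.035

0.035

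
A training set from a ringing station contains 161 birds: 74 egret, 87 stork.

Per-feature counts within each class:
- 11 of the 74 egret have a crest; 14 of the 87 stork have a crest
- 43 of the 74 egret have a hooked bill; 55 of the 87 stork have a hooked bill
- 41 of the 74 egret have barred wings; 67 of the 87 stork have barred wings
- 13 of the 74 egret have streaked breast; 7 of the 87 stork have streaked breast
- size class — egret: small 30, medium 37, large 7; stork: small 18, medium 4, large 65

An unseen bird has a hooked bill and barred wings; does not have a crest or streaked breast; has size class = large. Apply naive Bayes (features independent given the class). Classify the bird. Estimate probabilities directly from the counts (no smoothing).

egret: (74/161) × (63/74) × (43/74) × (41/74) × (61/74) × (7/74) ≈ 0.00982354
stork: (87/161) × (73/87) × (55/87) × (67/87) × (80/87) × (65/87) ≈ 0.151656
Highest score → stork.

stork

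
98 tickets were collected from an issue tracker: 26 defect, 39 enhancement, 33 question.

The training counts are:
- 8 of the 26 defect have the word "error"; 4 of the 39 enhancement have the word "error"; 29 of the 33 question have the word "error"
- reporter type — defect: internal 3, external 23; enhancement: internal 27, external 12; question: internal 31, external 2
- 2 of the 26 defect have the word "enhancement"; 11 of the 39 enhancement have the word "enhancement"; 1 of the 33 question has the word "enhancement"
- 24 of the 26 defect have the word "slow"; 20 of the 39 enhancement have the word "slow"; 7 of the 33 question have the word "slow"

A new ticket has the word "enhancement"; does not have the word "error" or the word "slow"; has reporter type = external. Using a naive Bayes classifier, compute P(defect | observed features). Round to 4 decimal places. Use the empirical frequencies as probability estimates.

defect: (26/98) × (18/26) × (23/26) × (2/26) × (2/26) ≈ 0.000961422
enhancement: (39/98) × (35/39) × (12/39) × (11/39) × (19/39) ≈ 0.0151
question: (33/98) × (4/33) × (2/33) × (1/33) × (26/33) ≈ 0.0000590603
P(defect | x) = 0.000961422 / 0.0161204823 ≈ 0.0596

0.0596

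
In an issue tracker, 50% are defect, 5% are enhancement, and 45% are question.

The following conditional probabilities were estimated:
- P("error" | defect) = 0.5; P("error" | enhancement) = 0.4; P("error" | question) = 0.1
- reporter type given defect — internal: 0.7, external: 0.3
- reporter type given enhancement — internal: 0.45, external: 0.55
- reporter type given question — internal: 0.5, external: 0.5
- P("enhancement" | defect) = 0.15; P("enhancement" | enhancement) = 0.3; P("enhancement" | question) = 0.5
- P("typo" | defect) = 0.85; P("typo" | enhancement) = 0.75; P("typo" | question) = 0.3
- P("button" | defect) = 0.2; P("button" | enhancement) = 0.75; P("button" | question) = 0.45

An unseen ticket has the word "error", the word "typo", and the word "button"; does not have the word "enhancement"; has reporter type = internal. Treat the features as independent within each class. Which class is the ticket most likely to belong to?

defect: 0.5 × 0.5 × 0.7 × (1−0.15) × 0.85 × 0.2 = 0.0252875
enhancement: 0.05 × 0.4 × 0.45 × (1−0.3) × 0.75 × 0.75 = 0.00354375
question: 0.45 × 0.1 × 0.5 × (1−0.5) × 0.3 × 0.45 = 0.00151875
Highest score → defect.

defect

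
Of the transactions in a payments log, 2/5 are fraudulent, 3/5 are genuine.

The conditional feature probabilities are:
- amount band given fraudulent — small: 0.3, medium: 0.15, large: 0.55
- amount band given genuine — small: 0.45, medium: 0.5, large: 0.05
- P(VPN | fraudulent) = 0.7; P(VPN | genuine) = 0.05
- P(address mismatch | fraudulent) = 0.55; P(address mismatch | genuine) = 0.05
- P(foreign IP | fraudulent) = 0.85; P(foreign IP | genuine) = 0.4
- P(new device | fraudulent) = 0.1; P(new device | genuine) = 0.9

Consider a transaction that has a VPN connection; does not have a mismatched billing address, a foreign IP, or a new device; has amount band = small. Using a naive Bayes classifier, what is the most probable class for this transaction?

fraudulent: 0.4 × 0.3 × 0.7 × (1−0.55) × (1−0.85) × (1−0.1) = 0.005103
genuine: 0.6 × 0.45 × 0.05 × (1−0.05) × (1−0.4) × (1−0.9) = 0.0007695
Highest score → fraudulent.

fraudulent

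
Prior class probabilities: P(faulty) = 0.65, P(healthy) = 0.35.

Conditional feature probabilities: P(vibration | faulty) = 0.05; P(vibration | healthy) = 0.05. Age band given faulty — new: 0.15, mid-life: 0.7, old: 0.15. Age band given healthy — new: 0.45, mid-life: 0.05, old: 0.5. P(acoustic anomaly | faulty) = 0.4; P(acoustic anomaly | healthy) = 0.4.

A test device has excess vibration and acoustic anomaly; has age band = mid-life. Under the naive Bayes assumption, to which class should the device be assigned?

faulty: 0.65 × 0.05 × 0.7 × 0.4 = 0.0091
healthy: 0.35 × 0.05 × 0.05 × 0.4 = 0.00035
Highest score → faulty.

faulty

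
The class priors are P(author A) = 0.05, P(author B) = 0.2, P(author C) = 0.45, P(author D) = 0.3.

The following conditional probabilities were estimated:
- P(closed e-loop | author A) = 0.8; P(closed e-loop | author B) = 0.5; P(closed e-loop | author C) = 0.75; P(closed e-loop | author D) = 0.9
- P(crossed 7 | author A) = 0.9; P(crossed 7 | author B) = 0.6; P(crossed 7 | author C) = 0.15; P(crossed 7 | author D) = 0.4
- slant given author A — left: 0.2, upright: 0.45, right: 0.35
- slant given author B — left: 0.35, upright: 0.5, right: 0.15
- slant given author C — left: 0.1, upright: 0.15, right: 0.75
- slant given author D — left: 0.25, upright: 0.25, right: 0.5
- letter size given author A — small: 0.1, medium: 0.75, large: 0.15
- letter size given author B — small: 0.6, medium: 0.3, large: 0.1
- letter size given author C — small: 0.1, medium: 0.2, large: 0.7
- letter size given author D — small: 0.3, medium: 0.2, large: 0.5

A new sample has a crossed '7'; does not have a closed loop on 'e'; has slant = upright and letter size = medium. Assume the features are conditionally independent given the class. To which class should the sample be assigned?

author A: 0.05 × (1−0.8) × 0.9 × 0.45 × 0.75 = 0.0030375
author B: 0.2 × (1−0.5) × 0.6 × 0.5 × 0.3 = 0.009
author C: 0.45 × (1−0.75) × 0.15 × 0.15 × 0.2 = 0.00050625
author D: 0.3 × (1−0.9) × 0.4 × 0.25 × 0.2 = 0.0006
Highest score → author B.

author B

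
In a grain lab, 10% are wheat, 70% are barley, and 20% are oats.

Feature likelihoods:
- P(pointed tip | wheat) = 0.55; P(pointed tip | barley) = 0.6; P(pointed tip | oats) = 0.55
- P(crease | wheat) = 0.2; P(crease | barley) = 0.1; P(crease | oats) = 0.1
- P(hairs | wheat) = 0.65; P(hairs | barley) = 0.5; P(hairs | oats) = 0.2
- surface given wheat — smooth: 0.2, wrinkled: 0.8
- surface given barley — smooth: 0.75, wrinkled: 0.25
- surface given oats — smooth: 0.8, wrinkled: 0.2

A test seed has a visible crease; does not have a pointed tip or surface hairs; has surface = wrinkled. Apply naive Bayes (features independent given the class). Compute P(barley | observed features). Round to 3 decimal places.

wheat: 0.1 × (1−0.55) × 0.2 × (1−0.65) × 0.8 = 0.00252
barley: 0.7 × (1−0.6) × 0.1 × (1−0.5) × 0.25 = 0.0035
oats: 0.2 × (1−0.55) × 0.1 × (1−0.2) × 0.2 = 0.00144
P(barley | x) = 0.0035 / 0.00746 ≈ 0.469

0.469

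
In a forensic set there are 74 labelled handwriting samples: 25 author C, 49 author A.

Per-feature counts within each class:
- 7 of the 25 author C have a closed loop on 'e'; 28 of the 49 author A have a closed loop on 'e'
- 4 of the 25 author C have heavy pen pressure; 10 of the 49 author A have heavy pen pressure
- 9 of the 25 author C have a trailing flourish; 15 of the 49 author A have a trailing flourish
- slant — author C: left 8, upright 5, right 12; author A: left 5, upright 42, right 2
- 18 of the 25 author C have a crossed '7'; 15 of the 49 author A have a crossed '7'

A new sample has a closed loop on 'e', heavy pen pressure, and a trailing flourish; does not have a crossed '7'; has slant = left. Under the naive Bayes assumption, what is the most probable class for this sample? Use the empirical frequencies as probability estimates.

author A

author C: (25/74) × (7/25) × (4/25) × (9/25) × (8/25) × (7/25) ≈ 0.000488199
author A: (49/74) × (28/49) × (10/49) × (15/49) × (5/49) × (34/49) ≈ 0.00167372
Highest score → author A.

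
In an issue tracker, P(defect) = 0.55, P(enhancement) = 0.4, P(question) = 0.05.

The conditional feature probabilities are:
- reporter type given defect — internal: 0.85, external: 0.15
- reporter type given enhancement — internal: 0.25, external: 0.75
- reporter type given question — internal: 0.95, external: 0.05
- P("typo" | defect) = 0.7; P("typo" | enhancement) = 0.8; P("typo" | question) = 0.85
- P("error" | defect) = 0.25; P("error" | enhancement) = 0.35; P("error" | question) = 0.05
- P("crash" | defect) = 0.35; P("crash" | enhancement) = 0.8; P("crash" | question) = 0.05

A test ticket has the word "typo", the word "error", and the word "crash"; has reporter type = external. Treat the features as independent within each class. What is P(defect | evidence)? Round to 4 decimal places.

defect: 0.55 × 0.15 × 0.7 × 0.25 × 0.35 = 0.005053125
enhancement: 0.4 × 0.75 × 0.8 × 0.35 × 0.8 = 0.0672
question: 0.05 × 0.05 × 0.85 × 0.05 × 0.05 = 0.0000053125
P(defect | x) = 0.005053125 / 0.0722584375 ≈ 0.0699

0.0699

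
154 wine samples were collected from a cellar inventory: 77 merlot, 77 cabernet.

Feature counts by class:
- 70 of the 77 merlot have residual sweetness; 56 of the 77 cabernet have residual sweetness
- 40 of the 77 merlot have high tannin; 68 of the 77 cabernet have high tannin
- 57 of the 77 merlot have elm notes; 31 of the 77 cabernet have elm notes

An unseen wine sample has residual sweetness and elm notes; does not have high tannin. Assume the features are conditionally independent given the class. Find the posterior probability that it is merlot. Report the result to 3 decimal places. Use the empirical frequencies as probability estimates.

merlot: (77/154) × (70/77) × (37/77) × (57/77) ≈ 0.161686
cabernet: (77/154) × (56/77) × (9/77) × (31/77) ≈ 0.0171116
P(merlot | x) = 0.161686 / 0.1787976 ≈ 0.904

0.904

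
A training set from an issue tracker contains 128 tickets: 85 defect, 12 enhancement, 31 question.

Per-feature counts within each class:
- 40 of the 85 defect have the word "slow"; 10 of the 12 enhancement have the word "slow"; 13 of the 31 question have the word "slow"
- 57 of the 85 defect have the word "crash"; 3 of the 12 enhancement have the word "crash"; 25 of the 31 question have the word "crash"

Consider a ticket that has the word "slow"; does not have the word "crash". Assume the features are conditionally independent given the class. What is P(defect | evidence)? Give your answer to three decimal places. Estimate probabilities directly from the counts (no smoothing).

defect: (85/128) × (40/85) × (28/85) ≈ 0.102941
enhancement: (12/128) × (10/12) × (9/12) = 0.05859375
question: (31/128) × (13/31) × (6/31) ≈ 0.0196573
P(defect | x) = 0.102941 / 0.18119205 ≈ 0.568

0.568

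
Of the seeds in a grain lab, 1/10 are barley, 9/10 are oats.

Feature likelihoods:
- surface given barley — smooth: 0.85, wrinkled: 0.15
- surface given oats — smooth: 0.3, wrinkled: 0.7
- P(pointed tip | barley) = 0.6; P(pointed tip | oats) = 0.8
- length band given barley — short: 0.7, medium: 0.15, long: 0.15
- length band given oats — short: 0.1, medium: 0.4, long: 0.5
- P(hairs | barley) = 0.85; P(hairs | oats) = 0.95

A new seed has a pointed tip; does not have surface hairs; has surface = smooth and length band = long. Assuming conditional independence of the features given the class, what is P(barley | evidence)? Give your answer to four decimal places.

barley: 0.1 × 0.85 × 0.6 × 0.15 × (1−0.85) = 0.0011475
oats: 0.9 × 0.3 × 0.8 × 0.5 × (1−0.95) = 0.0054
P(barley | x) = 0.0011475 / 0.0065475 ≈ 0.1753

0.1753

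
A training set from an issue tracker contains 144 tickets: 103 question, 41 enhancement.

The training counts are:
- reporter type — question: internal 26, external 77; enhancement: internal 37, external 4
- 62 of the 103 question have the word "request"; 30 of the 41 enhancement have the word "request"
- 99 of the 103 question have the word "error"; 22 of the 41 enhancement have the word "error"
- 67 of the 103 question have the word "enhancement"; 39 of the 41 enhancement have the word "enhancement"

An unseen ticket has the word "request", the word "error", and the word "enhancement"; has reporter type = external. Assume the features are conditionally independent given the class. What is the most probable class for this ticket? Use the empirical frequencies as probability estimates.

question

question: (103/144) × (77/103) × (62/103) × (99/103) × (67/103) ≈ 0.201242
enhancement: (41/144) × (4/41) × (30/41) × (22/41) × (39/41) ≈ 0.0103742
Highest score → question.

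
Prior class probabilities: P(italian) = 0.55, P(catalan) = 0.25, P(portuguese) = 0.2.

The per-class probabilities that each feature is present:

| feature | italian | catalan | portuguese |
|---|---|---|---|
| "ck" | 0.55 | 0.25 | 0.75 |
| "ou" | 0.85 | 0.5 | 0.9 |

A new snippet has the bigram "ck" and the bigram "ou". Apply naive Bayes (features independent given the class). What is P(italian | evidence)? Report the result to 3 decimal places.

italian: 0.55 × 0.55 × 0.85 = 0.257125
catalan: 0.25 × 0.25 × 0.5 = 0.03125
portuguese: 0.2 × 0.75 × 0.9 = 0.135
P(italian | x) = 0.257125 / 0.423375 ≈ 0.607

0.607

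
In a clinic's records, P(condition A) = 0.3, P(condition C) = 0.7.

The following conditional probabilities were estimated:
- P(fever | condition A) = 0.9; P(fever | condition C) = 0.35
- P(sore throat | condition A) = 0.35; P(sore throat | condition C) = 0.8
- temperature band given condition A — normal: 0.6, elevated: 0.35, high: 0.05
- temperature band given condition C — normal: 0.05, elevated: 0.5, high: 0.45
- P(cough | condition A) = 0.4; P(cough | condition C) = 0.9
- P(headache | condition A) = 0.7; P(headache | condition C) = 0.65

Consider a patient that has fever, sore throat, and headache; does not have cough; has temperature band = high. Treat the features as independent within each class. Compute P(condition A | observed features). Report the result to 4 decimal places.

condition A: 0.3 × 0.9 × 0.35 × 0.05 × (1−0.4) × 0.7 = 0.0019845
condition C: 0.7 × 0.35 × 0.8 × 0.45 × (1−0.9) × 0.65 = 0.005733
P(condition A | x) = 0.0019845 / 0.0077175 ≈ 0.2571

0.2571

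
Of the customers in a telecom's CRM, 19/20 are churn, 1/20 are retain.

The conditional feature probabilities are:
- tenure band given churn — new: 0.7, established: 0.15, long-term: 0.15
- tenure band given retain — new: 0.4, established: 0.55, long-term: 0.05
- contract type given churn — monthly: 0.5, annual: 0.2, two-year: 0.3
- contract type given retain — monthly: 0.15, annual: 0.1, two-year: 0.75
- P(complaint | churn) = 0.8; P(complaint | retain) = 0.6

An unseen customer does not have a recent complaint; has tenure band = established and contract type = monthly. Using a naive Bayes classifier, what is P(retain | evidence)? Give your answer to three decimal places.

churn: 0.95 × 0.15 × 0.5 × (1−0.8) = 0.01425
retain: 0.05 × 0.55 × 0.15 × (1−0.6) = 0.00165
P(retain | x) = 0.00165 / 0.0159 ≈ 0.104

0.104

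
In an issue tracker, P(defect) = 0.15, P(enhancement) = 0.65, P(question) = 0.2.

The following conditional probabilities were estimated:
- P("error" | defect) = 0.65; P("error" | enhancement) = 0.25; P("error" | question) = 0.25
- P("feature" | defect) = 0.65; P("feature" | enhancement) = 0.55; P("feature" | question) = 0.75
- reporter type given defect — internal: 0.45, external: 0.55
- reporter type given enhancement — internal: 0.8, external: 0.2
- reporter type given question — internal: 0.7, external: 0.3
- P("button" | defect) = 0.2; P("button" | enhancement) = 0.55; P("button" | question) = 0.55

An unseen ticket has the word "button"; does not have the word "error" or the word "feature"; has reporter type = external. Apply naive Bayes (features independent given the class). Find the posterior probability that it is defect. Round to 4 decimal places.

defect: 0.15 × (1−0.65) × (1−0.65) × 0.55 × 0.2 = 0.00202125
enhancement: 0.65 × (1−0.25) × (1−0.55) × 0.2 × 0.55 = 0.02413125
question: 0.2 × (1−0.25) × (1−0.75) × 0.3 × 0.55 = 0.0061875
P(defect | x) = 0.00202125 / 0.03234 ≈ 0.0625

0.0625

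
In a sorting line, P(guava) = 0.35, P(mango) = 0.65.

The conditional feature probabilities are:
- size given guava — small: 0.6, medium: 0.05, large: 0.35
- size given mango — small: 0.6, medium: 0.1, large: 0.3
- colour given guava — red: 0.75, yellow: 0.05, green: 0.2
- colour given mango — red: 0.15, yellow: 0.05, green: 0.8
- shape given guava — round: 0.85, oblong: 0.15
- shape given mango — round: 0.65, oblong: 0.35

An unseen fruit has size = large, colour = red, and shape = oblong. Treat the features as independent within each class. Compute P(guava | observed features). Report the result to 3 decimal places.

guava: 0.35 × 0.35 × 0.75 × 0.15 = 0.01378125
mango: 0.65 × 0.3 × 0.15 × 0.35 = 0.0102375
P(guava | x) = 0.01378125 / 0.02401875 ≈ 0.574

0.574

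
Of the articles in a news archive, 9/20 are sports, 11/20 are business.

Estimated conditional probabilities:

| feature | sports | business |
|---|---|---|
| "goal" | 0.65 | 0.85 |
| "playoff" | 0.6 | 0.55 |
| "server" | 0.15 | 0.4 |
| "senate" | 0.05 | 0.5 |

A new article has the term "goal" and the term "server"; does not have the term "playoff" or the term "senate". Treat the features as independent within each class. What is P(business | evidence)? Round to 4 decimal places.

0.7162

sports: 0.45 × 0.65 × (1−0.6) × 0.15 × (1−0.05) = 0.0166725
business: 0.55 × 0.85 × (1−0.55) × 0.4 × (1−0.5) = 0.042075
P(business | x) = 0.042075 / 0.0587475 ≈ 0.7162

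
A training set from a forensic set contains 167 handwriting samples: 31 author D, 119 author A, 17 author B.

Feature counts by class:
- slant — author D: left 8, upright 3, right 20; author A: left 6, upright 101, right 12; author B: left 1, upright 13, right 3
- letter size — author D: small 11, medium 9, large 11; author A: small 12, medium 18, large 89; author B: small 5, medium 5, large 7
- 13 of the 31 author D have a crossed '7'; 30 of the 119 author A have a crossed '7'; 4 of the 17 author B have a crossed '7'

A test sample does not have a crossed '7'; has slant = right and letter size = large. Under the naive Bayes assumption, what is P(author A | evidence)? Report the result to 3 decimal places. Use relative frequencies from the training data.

author D: (31/167) × (20/31) × (11/31) × (18/31) ≈ 0.0246749
author A: (119/167) × (12/119) × (89/119) × (89/119) ≈ 0.040193
author B: (17/167) × (3/17) × (7/17) × (13/17) ≈ 0.00565651
P(author A | x) = 0.040193 / 0.07052441 ≈ 0.570

0.570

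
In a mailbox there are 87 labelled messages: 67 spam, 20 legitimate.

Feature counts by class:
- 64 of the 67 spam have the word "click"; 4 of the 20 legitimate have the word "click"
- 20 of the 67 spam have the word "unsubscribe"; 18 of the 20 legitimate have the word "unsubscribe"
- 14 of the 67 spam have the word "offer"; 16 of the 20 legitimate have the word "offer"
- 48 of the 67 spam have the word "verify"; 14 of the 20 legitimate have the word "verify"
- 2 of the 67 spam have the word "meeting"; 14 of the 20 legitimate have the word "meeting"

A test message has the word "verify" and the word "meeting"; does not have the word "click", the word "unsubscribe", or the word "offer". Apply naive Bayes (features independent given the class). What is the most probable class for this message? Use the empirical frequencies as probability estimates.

legitimate

spam: (67/87) × (3/67) × (47/67) × (53/67) × (48/67) × (2/67) ≈ 0.000409211
legitimate: (20/87) × (16/20) × (2/20) × (4/20) × (14/20) × (14/20) ≈ 0.0018023
Highest score → legitimate.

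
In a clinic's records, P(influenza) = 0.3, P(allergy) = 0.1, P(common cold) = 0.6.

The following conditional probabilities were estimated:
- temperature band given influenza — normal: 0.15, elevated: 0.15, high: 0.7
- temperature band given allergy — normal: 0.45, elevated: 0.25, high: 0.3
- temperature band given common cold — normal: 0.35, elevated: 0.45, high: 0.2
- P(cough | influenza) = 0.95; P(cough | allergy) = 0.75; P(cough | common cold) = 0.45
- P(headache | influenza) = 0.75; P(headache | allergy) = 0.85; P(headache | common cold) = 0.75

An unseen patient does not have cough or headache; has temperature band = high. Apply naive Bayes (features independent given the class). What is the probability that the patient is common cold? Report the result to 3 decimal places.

0.815

influenza: 0.3 × 0.7 × (1−0.95) × (1−0.75) = 0.002625
allergy: 0.1 × 0.3 × (1−0.75) × (1−0.85) = 0.001125
common cold: 0.6 × 0.2 × (1−0.45) × (1−0.75) = 0.0165
P(common cold | x) = 0.0165 / 0.02025 ≈ 0.815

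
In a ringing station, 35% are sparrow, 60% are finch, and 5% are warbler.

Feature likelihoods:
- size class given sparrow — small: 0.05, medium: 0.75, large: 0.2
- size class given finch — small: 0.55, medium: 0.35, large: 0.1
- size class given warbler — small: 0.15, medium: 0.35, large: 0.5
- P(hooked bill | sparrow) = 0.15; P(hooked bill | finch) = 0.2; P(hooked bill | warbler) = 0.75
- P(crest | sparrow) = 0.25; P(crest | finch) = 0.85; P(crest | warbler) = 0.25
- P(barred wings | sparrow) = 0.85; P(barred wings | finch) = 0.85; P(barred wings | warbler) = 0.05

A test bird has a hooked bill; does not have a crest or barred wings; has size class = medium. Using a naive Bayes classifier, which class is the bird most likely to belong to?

sparrow: 0.35 × 0.75 × 0.15 × (1−0.25) × (1−0.85) = 0.0044296875
finch: 0.6 × 0.35 × 0.2 × (1−0.85) × (1−0.85) = 0.000945
warbler: 0.05 × 0.35 × 0.75 × (1−0.25) × (1−0.05) = 0.0093515625
Highest score → warbler.

warbler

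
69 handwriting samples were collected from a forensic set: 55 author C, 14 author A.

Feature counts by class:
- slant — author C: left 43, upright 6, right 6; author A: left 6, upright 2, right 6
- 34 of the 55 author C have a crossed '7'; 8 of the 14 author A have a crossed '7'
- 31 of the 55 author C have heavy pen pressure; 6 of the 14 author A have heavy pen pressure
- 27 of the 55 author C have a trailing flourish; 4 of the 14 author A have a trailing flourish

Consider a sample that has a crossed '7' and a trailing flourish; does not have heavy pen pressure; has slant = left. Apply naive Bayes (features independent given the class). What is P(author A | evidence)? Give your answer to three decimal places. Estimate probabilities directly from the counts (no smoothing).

0.090

author C: (55/69) × (43/55) × (34/55) × (24/55) × (27/55) ≈ 0.0825249
author A: (14/69) × (6/14) × (8/14) × (8/14) × (4/14) ≈ 0.00811256
P(author A | x) = 0.00811256 / 0.09063746 ≈ 0.090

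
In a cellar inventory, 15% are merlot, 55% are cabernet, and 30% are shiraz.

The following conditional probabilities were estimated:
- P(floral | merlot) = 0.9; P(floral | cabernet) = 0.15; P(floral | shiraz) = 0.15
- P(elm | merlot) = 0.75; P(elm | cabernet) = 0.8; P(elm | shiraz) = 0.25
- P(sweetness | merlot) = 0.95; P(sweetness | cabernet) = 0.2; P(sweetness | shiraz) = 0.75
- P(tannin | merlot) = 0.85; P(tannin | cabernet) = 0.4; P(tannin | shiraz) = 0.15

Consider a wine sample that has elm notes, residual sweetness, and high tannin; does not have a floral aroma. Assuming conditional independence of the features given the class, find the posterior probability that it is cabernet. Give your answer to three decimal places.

merlot: 0.15 × (1−0.9) × 0.75 × 0.95 × 0.85 = 0.009084375
cabernet: 0.55 × (1−0.15) × 0.8 × 0.2 × 0.4 = 0.02992
shiraz: 0.3 × (1−0.15) × 0.25 × 0.75 × 0.15 = 0.007171875
P(cabernet | x) = 0.02992 / 0.04617625 ≈ 0.648

0.648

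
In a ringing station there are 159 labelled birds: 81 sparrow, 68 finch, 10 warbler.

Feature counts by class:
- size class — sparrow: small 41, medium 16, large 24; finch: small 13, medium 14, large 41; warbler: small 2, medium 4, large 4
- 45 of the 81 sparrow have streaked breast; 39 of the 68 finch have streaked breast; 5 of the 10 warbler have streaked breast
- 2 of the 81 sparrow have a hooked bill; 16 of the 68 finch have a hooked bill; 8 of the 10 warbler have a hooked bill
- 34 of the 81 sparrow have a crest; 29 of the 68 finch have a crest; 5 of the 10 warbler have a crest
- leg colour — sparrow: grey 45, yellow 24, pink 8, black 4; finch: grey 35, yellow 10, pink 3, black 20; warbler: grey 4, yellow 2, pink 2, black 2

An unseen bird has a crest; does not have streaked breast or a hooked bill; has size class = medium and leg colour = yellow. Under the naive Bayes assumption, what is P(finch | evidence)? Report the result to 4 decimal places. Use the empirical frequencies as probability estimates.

sparrow: (81/159) × (16/81) × (36/81) × (79/81) × (34/81) × (24/81) ≈ 0.00542503
finch: (68/159) × (14/68) × (29/68) × (52/68) × (29/68) × (10/68) ≈ 0.00180092
warbler: (10/159) × (4/10) × (5/10) × (2/10) × (5/10) × (2/10) ≈ 0.000251572
P(finch | x) = 0.00180092 / 0.007477522 ≈ 0.2408

0.2408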